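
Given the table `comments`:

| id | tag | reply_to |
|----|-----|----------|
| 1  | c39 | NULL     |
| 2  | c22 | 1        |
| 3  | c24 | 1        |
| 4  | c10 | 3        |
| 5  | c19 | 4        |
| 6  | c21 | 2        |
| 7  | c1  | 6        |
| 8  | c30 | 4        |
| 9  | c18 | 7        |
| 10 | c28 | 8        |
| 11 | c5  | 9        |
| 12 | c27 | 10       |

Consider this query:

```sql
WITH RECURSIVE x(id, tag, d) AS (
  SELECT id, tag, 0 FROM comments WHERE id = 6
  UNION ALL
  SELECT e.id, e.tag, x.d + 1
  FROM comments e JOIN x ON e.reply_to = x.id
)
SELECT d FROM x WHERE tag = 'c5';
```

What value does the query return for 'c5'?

Base: id=6 (c21) at d 0.
Iteration 1: rows with reply_to in {6} -> c1 (id 7, d 1).
Iteration 2: rows with reply_to in {7} -> c18 (id 9, d 2).
Iteration 3: rows with reply_to in {9} -> c5 (id 11, d 3).
Iteration 4: no rows with reply_to in {11}; recursion stops.

3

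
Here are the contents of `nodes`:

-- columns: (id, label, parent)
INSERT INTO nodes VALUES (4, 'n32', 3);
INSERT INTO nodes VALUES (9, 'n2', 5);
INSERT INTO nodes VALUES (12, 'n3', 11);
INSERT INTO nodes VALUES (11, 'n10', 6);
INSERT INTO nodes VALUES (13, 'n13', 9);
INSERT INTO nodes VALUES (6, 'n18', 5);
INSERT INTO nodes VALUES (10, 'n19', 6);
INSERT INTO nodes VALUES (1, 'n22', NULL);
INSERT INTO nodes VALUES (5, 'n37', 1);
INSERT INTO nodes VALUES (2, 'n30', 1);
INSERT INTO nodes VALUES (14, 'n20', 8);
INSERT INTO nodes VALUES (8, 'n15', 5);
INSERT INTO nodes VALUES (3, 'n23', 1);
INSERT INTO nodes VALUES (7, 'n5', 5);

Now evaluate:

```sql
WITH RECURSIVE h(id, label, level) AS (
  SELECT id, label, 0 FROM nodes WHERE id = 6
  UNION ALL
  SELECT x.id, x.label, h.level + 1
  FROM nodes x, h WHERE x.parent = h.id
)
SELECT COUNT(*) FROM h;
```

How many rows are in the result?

Base: id=6 (n18) at level 0.
Iteration 1: rows with parent in {6} -> n19 (id 10, level 1), n10 (id 11, level 1).
Iteration 2: rows with parent in {10,11} -> n3 (id 12, level 2).
Iteration 3: no rows with parent in {12}; recursion stops.
Total rows emitted: 4.

4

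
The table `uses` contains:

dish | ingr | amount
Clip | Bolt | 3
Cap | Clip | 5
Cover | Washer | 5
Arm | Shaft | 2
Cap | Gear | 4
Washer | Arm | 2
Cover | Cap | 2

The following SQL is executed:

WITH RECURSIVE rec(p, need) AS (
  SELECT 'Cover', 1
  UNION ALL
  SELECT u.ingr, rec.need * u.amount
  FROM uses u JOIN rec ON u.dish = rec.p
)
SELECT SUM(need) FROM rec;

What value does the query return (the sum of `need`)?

Base: (Cover, need=1).
Iteration 1: components of {Cover} -> Cap = 1*2 = 2, Washer = 1*5 = 5.
Iteration 2: components of {Cap,Washer} -> Arm = 5*2 = 10, Clip = 2*5 = 10, Gear = 2*4 = 8.
Iteration 3: components of {Arm,Clip,Gear} -> Bolt = 10*3 = 30, Shaft = 10*2 = 20.
Iteration 4: no further components; recursion stops.
SUM(need) = 1 + 2 + 5 + 10 + 8 + 10 + 30 + 20 = 86.

86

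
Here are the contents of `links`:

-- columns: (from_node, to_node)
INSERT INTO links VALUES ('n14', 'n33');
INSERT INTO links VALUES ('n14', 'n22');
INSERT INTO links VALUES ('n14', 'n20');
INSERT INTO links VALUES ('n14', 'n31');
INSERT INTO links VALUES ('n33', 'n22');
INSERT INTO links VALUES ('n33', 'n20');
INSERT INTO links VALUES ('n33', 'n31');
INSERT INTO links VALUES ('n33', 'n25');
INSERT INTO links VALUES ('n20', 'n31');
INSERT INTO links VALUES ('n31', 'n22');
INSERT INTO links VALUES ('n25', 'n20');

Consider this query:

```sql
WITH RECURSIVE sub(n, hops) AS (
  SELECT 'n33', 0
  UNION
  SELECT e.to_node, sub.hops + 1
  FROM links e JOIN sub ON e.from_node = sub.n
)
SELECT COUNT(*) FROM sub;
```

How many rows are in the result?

11

Base: (n33, hops=0).
Iteration 1: edges from {n33} -> (n20, hops=1), (n22, hops=1), (n25, hops=1), (n31, hops=1).
Iteration 2: edges from {n20,n22,n25,n31} -> (n20, hops=2), (n22, hops=2), (n31, hops=2).
Iteration 3: edges from {n20,n22,n31} -> (n22, hops=3), (n31, hops=3).
Iteration 4: edges from {n22,n31} -> (n22, hops=4).
Iteration 5: no outgoing edges from {n22}; recursion stops.
Total rows emitted: 11.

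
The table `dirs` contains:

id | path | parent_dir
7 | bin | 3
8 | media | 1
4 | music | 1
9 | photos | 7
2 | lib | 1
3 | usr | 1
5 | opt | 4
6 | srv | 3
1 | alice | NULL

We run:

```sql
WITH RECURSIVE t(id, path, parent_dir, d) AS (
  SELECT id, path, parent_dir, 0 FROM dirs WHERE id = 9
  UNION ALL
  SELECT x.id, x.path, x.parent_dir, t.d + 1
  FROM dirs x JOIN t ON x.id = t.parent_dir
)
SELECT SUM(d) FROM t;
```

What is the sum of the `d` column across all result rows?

Base: id=9 (photos), parent_dir=7, d 0.
Iteration 1: join on id=7 -> bin (id 7, parent_dir=3, d 1).
Iteration 2: join on id=3 -> usr (id 3, parent_dir=1, d 2).
Iteration 3: join on id=1 -> alice (id 1, parent_dir=NULL, d 3).
Iteration 4: parent_dir is NULL; no match; recursion stops.
SUM(d) = 0 + 1 + 2 + 3 = 6.

6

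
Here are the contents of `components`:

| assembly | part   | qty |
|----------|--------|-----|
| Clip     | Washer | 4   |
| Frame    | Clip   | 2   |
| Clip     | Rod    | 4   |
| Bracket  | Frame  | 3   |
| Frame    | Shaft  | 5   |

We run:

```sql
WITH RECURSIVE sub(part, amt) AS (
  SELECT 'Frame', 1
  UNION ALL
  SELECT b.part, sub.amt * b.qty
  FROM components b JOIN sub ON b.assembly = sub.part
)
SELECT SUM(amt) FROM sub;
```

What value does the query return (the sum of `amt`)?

24

Base: (Frame, amt=1).
Iteration 1: components of {Frame} -> Clip = 1*2 = 2, Shaft = 1*5 = 5.
Iteration 2: components of {Clip,Shaft} -> Rod = 2*4 = 8, Washer = 2*4 = 8.
Iteration 3: no further components; recursion stops.
SUM(amt) = 1 + 2 + 5 + 8 + 8 = 24.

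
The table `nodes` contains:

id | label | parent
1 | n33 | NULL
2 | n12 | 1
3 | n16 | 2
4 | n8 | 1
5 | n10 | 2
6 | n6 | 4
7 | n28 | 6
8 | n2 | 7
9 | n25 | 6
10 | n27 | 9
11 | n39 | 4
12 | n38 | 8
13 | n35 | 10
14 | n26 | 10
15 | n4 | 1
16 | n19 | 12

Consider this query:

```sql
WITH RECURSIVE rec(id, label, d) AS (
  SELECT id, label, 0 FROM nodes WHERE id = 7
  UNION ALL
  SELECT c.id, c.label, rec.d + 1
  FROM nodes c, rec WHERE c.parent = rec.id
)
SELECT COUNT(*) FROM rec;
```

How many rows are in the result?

Base: id=7 (n28) at d 0.
Iteration 1: rows with parent in {7} -> n2 (id 8, d 1).
Iteration 2: rows with parent in {8} -> n38 (id 12, d 2).
Iteration 3: rows with parent in {12} -> n19 (id 16, d 3).
Iteration 4: no rows with parent in {16}; recursion stops.
Total rows emitted: 4.

4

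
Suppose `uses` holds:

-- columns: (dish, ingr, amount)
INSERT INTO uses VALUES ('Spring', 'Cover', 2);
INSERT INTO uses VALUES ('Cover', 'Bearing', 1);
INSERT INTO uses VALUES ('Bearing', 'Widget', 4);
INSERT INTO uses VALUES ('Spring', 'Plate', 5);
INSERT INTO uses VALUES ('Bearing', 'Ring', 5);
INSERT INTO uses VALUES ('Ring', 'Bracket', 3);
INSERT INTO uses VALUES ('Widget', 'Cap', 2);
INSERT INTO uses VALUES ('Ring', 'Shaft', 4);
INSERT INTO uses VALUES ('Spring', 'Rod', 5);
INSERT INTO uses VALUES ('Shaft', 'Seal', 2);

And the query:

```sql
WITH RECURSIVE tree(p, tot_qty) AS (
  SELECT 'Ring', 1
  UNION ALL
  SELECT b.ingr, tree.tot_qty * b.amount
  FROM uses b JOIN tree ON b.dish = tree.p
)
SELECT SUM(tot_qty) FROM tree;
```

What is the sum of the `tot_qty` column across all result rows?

16

Base: (Ring, tot_qty=1).
Iteration 1: components of {Ring} -> Bracket = 1*3 = 3, Shaft = 1*4 = 4.
Iteration 2: components of {Bracket,Shaft} -> Seal = 4*2 = 8.
Iteration 3: no further components; recursion stops.
SUM(tot_qty) = 1 + 3 + 4 + 8 = 16.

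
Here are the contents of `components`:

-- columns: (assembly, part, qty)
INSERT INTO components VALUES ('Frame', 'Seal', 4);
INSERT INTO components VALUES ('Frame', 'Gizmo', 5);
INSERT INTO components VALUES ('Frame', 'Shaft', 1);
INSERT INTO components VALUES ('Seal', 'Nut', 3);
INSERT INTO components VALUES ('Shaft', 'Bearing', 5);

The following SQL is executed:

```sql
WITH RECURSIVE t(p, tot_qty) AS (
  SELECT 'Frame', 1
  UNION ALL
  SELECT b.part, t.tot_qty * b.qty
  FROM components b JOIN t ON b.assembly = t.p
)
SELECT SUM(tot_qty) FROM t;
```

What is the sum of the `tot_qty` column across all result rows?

28

Base: (Frame, tot_qty=1).
Iteration 1: components of {Frame} -> Gizmo = 1*5 = 5, Seal = 1*4 = 4, Shaft = 1*1 = 1.
Iteration 2: components of {Gizmo,Seal,Shaft} -> Bearing = 1*5 = 5, Nut = 4*3 = 12.
Iteration 3: no further components; recursion stops.
SUM(tot_qty) = 1 + 4 + 5 + 1 + 12 + 5 = 28.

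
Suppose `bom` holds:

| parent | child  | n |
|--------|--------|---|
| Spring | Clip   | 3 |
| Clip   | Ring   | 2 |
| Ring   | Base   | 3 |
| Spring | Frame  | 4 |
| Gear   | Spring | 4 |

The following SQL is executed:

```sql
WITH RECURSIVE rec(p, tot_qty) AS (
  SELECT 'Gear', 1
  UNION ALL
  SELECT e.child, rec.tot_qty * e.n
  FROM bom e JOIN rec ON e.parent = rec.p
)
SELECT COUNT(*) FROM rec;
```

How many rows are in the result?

Base: (Gear, tot_qty=1).
Iteration 1: components of {Gear} -> Spring = 1*4 = 4.
Iteration 2: components of {Spring} -> Clip = 4*3 = 12, Frame = 4*4 = 16.
Iteration 3: components of {Clip,Frame} -> Ring = 12*2 = 24.
Iteration 4: components of {Ring} -> Base = 24*3 = 72.
Iteration 5: no further components; recursion stops.
Total rows emitted: 6.

6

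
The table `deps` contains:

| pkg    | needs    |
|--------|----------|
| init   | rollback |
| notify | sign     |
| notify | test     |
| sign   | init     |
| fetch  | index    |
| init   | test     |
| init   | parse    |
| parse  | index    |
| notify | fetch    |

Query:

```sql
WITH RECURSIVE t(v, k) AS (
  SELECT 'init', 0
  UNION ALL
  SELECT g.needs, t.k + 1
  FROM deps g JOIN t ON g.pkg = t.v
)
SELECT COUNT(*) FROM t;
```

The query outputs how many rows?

Base: (init, k=0).
Iteration 1: edges from {init} -> (parse, k=1), (rollback, k=1), (test, k=1).
Iteration 2: edges from {parse,rollback,test} -> (index, k=2).
Iteration 3: no outgoing edges from {index}; recursion stops.
Total rows emitted: 5.

5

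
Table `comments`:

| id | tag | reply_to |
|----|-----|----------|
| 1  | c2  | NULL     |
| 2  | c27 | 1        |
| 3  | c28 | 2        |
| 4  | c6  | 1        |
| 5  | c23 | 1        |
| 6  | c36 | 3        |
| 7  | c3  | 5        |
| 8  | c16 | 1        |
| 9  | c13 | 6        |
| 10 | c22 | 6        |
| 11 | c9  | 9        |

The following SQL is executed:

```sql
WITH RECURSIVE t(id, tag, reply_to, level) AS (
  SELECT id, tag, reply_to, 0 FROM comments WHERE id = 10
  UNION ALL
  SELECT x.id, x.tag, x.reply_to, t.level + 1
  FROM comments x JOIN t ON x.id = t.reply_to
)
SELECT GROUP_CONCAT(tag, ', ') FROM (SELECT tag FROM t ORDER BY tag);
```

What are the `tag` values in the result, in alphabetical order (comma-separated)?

c2, c22, c27, c28, c36

Base: id=10 (c22), reply_to=6, level 0.
Iteration 1: join on id=6 -> c36 (id 6, reply_to=3, level 1).
Iteration 2: join on id=3 -> c28 (id 3, reply_to=2, level 2).
Iteration 3: join on id=2 -> c27 (id 2, reply_to=1, level 3).
Iteration 4: join on id=1 -> c2 (id 1, reply_to=NULL, level 4).
Iteration 5: reply_to is NULL; no match; recursion stops.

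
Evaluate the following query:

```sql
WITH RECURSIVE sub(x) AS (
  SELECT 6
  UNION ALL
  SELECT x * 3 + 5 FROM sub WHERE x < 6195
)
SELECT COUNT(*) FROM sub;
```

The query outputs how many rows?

Base: x=6.
Iteration 1: 6 < 6195 holds -> x = 6 * 3 + 5 = 23.
Iteration 2: 23 < 6195 holds -> x = 23 * 3 + 5 = 74.
Iteration 3: 74 < 6195 holds -> x = 74 * 3 + 5 = 227.
Iteration 4: 227 < 6195 holds -> x = 227 * 3 + 5 = 686.
Iteration 5: 686 < 6195 holds -> x = 686 * 3 + 5 = 2063.
Iteration 6: 2063 < 6195 holds -> x = 2063 * 3 + 5 = 6194.
Iteration 7: 6194 < 6195 holds -> x = 6194 * 3 + 5 = 18587.
Iteration 8: 18587 < 6195 fails; recursion stops.
Total rows emitted: 8.

8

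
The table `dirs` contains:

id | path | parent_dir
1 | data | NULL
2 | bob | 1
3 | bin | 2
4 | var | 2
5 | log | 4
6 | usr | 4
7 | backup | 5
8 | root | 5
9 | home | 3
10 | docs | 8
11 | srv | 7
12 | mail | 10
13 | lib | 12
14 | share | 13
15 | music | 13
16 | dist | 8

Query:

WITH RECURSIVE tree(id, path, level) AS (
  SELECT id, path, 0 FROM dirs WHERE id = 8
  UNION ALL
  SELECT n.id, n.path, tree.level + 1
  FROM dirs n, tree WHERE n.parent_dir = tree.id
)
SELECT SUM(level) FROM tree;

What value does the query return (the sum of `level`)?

Base: id=8 (root) at level 0.
Iteration 1: rows with parent_dir in {8} -> docs (id 10, level 1), dist (id 16, level 1).
Iteration 2: rows with parent_dir in {10,16} -> mail (id 12, level 2).
Iteration 3: rows with parent_dir in {12} -> lib (id 13, level 3).
Iteration 4: rows with parent_dir in {13} -> share (id 14, level 4), music (id 15, level 4).
Iteration 5: no rows with parent_dir in {14,15}; recursion stops.
SUM(level) = 0 + 1 + 1 + 2 + 3 + 4 + 4 = 15.

15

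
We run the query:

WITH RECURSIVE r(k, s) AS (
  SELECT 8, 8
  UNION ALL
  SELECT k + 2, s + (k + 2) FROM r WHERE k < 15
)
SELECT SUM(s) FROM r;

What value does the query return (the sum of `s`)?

Base: k=8, s=8.
Iteration 1: 8 < 15 holds -> k = 8 + 2 = 10, s = 8 + 10 = 18.
Iteration 2: 10 < 15 holds -> k = 10 + 2 = 12, s = 18 + 12 = 30.
Iteration 3: 12 < 15 holds -> k = 12 + 2 = 14, s = 30 + 14 = 44.
Iteration 4: 14 < 15 holds -> k = 14 + 2 = 16, s = 44 + 16 = 60.
Iteration 5: 16 < 15 fails; recursion stops.
SUM(s) = 8 + 18 + 30 + 44 + 60 = 160.

160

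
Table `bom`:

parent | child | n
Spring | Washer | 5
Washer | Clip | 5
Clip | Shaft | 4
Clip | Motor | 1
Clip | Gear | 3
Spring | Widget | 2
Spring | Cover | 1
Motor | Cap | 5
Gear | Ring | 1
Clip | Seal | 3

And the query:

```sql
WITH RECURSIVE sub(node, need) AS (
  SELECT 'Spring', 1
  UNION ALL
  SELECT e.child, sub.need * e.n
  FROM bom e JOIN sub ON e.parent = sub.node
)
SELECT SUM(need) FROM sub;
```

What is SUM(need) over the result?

Base: (Spring, need=1).
Iteration 1: components of {Spring} -> Cover = 1*1 = 1, Washer = 1*5 = 5, Widget = 1*2 = 2.
Iteration 2: components of {Cover,Washer,Widget} -> Clip = 5*5 = 25.
Iteration 3: components of {Clip} -> Gear = 25*3 = 75, Motor = 25*1 = 25, Seal = 25*3 = 75, Shaft = 25*4 = 100.
Iteration 4: components of {Gear,Motor,Seal,Shaft} -> Cap = 25*5 = 125, Ring = 75*1 = 75.
Iteration 5: no further components; recursion stops.
SUM(need) = 1 + 5 + 2 + 1 + 25 + 100 + 25 + 75 + 75 + 125 + 75 = 509.

509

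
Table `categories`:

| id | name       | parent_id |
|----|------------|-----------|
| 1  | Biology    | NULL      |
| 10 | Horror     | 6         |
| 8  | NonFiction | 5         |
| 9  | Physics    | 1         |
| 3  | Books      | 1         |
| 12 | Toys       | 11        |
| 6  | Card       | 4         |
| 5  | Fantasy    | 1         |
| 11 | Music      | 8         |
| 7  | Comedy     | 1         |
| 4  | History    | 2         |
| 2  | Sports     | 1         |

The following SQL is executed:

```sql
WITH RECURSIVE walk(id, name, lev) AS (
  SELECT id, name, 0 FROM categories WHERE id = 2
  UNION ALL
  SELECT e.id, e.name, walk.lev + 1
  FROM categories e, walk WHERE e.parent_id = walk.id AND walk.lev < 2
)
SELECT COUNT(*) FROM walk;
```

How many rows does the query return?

Base: id=2 (Sports) at lev 0.
Iteration 1: rows with parent_id in {2} -> History (id 4, lev 1).
Iteration 2: rows with parent_id in {4} -> Card (id 6, lev 2).
Iteration 3: lev < 2 fails for all current rows; recursion stops.
Total rows emitted: 3.

3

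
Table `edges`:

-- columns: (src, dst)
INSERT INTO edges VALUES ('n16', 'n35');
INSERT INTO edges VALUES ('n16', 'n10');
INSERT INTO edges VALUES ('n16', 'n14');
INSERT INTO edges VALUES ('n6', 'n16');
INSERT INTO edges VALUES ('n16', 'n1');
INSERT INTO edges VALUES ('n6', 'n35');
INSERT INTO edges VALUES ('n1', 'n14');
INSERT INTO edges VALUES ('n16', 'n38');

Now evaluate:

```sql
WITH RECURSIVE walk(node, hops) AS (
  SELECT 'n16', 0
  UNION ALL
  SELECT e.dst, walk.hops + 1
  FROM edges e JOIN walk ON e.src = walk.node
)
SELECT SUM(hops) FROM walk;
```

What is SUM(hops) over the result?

Base: (n16, hops=0).
Iteration 1: edges from {n16} -> (n1, hops=1), (n10, hops=1), (n14, hops=1), (n35, hops=1), (n38, hops=1).
Iteration 2: edges from {n1,n10,n14,n35,n38} -> (n14, hops=2).
Iteration 3: no outgoing edges from {n14}; recursion stops.
SUM(hops) = 0 + 1 + 1 + 1 + 1 + 1 + 2 = 7.

7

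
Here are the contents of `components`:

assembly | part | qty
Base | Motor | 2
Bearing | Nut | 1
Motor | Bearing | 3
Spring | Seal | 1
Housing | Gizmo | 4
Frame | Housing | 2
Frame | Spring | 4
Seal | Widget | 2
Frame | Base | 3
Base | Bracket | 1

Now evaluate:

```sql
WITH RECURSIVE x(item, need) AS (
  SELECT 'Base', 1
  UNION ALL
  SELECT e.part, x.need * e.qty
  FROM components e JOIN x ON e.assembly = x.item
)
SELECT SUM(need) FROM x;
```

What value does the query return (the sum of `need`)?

16

Base: (Base, need=1).
Iteration 1: components of {Base} -> Bracket = 1*1 = 1, Motor = 1*2 = 2.
Iteration 2: components of {Bracket,Motor} -> Bearing = 2*3 = 6.
Iteration 3: components of {Bearing} -> Nut = 6*1 = 6.
Iteration 4: no further components; recursion stops.
SUM(need) = 1 + 2 + 1 + 6 + 6 = 16.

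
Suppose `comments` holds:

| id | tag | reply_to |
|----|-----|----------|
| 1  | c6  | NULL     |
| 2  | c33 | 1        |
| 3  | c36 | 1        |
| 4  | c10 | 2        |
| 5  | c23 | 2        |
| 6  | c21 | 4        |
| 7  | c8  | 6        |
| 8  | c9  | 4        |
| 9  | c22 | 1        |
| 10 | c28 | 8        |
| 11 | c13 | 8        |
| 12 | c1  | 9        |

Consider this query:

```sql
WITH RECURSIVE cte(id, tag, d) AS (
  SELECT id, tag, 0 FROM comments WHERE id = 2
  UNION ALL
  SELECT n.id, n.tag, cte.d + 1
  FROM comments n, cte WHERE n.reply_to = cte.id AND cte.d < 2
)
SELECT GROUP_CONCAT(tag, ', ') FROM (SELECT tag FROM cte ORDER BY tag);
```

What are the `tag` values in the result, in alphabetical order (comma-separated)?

c10, c21, c23, c33, c9

Base: id=2 (c33) at d 0.
Iteration 1: rows with reply_to in {2} -> c10 (id 4, d 1), c23 (id 5, d 1).
Iteration 2: rows with reply_to in {4,5} -> c21 (id 6, d 2), c9 (id 8, d 2).
Iteration 3: d < 2 fails for all current rows; recursion stops.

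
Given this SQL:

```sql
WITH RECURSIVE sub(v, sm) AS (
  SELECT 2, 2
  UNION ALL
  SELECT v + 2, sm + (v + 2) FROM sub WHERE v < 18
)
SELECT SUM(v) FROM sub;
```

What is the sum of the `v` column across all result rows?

90

Base: v=2, sm=2.
Iteration 1: 2 < 18 holds -> v = 2 + 2 = 4, sm = 2 + 4 = 6.
Iteration 2: 4 < 18 holds -> v = 4 + 2 = 6, sm = 6 + 6 = 12.
Iteration 3: 6 < 18 holds -> v = 6 + 2 = 8, sm = 12 + 8 = 20.
Iteration 4: 8 < 18 holds -> v = 8 + 2 = 10, sm = 20 + 10 = 30.
Iteration 5: 10 < 18 holds -> v = 10 + 2 = 12, sm = 30 + 12 = 42.
Iteration 6: 12 < 18 holds -> v = 12 + 2 = 14, sm = 42 + 14 = 56.
Iteration 7: 14 < 18 holds -> v = 14 + 2 = 16, sm = 56 + 16 = 72.
Iteration 8: 16 < 18 holds -> v = 16 + 2 = 18, sm = 72 + 18 = 90.
Iteration 9: 18 < 18 fails; recursion stops.
SUM(v) = 2 + 4 + 6 + 8 + 10 + 12 + 14 + 16 + 18 = 90.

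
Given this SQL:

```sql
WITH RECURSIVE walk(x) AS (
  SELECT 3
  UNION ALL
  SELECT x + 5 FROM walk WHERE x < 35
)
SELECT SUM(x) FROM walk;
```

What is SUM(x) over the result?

164

Base: x=3.
Iteration 1: 3 < 35 holds -> x = 3 + 5 = 8.
Iteration 2: 8 < 35 holds -> x = 8 + 5 = 13.
Iteration 3: 13 < 35 holds -> x = 13 + 5 = 18.
Iteration 4: 18 < 35 holds -> x = 18 + 5 = 23.
Iteration 5: 23 < 35 holds -> x = 23 + 5 = 28.
Iteration 6: 28 < 35 holds -> x = 28 + 5 = 33.
Iteration 7: 33 < 35 holds -> x = 33 + 5 = 38.
Iteration 8: 38 < 35 fails; recursion stops.
SUM(x) = 3 + 8 + 13 + 18 + 23 + 28 + 33 + 38 = 164.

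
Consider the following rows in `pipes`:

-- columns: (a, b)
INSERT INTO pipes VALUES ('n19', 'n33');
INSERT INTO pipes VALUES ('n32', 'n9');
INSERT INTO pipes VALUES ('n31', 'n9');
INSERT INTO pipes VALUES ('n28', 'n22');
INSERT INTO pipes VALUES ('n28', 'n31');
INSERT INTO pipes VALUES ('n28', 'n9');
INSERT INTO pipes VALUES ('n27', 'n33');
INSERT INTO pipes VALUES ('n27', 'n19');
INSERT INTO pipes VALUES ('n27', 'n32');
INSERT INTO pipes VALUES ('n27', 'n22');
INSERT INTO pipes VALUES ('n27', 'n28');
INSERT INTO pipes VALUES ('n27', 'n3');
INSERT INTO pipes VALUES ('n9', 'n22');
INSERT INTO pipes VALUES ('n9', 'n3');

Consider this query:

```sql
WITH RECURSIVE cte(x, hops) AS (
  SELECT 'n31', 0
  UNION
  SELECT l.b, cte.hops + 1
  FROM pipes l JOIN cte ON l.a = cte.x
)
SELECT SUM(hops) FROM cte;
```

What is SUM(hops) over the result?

5

Base: (n31, hops=0).
Iteration 1: edges from {n31} -> (n9, hops=1).
Iteration 2: edges from {n9} -> (n22, hops=2), (n3, hops=2).
Iteration 3: no outgoing edges from {n22,n3}; recursion stops.
SUM(hops) = 0 + 1 + 2 + 2 = 5.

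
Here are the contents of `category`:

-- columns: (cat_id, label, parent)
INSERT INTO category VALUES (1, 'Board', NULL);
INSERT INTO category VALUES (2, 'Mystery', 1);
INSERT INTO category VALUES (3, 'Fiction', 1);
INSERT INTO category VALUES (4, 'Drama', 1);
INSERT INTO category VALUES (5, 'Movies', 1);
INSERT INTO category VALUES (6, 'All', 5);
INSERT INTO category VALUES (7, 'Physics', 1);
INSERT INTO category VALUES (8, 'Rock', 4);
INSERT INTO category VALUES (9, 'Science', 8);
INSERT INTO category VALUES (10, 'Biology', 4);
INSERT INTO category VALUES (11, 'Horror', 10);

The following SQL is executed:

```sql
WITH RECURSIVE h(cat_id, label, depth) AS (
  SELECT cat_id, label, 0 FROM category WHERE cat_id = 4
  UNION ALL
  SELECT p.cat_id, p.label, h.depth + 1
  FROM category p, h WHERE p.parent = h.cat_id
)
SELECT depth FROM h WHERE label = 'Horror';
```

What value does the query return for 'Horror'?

2

Base: cat_id=4 (Drama) at depth 0.
Iteration 1: rows with parent in {4} -> Rock (id 8, depth 1), Biology (id 10, depth 1).
Iteration 2: rows with parent in {8,10} -> Science (id 9, depth 2), Horror (id 11, depth 2).
Iteration 3: no rows with parent in {9,11}; recursion stops.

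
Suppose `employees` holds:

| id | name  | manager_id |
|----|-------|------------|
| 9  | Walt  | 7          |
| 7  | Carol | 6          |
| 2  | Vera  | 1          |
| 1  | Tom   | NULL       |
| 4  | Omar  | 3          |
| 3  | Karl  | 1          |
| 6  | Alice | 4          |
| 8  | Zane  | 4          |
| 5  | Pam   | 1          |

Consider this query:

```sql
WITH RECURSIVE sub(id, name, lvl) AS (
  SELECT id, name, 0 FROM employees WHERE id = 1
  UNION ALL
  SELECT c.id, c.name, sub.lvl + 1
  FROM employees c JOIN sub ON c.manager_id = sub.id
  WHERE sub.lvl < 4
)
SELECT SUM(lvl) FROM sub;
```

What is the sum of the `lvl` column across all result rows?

Base: id=1 (Tom) at lvl 0.
Iteration 1: rows with manager_id in {1} -> Vera (id 2, lvl 1), Karl (id 3, lvl 1), Pam (id 5, lvl 1).
Iteration 2: rows with manager_id in {2,3,5} -> Omar (id 4, lvl 2).
Iteration 3: rows with manager_id in {4} -> Alice (id 6, lvl 3), Zane (id 8, lvl 3).
Iteration 4: rows with manager_id in {6,8} -> Carol (id 7, lvl 4).
Iteration 5: lvl < 4 fails for all current rows; recursion stops.
SUM(lvl) = 0 + 1 + 1 + 1 + 2 + 3 + 3 + 4 = 15.

15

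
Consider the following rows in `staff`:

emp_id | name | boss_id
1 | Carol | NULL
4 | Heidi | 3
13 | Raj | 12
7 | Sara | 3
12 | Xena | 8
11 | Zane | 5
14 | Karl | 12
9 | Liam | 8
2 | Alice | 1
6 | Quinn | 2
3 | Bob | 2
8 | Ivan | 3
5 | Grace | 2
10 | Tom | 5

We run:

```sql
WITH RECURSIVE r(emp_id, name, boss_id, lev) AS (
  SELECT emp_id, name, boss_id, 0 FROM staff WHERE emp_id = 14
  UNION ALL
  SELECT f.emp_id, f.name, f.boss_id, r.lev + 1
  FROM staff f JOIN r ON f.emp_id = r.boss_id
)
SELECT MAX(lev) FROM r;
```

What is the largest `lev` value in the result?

5

Base: emp_id=14 (Karl), boss_id=12, lev 0.
Iteration 1: join on emp_id=12 -> Xena (id 12, boss_id=8, lev 1).
Iteration 2: join on emp_id=8 -> Ivan (id 8, boss_id=3, lev 2).
Iteration 3: join on emp_id=3 -> Bob (id 3, boss_id=2, lev 3).
Iteration 4: join on emp_id=2 -> Alice (id 2, boss_id=1, lev 4).
Iteration 5: join on emp_id=1 -> Carol (id 1, boss_id=NULL, lev 5).
Iteration 6: boss_id is NULL; no match; recursion stops.
lev values: 0, 1, 2, 3, 4, 5; the maximum is 5.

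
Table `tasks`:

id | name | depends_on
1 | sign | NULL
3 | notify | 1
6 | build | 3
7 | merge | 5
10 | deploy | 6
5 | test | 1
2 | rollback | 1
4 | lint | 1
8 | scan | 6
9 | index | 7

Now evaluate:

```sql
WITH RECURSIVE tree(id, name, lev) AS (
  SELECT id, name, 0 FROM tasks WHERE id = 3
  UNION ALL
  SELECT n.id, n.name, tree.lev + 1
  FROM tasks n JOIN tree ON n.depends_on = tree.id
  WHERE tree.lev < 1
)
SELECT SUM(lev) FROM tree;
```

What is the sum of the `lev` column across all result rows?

1

Base: id=3 (notify) at lev 0.
Iteration 1: rows with depends_on in {3} -> build (id 6, lev 1).
Iteration 2: lev < 1 fails for all current rows; recursion stops.
SUM(lev) = 0 + 1 = 1.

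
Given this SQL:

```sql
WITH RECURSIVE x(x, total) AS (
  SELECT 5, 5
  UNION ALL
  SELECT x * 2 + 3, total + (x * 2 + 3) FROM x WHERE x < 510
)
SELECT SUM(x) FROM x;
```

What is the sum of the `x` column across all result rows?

Base: x=5, total=5.
Iteration 1: 5 < 510 holds -> x = 5 * 2 + 3 = 13, total = 5 + 13 = 18.
Iteration 2: 13 < 510 holds -> x = 13 * 2 + 3 = 29, total = 18 + 29 = 47.
Iteration 3: 29 < 510 holds -> x = 29 * 2 + 3 = 61, total = 47 + 61 = 108.
Iteration 4: 61 < 510 holds -> x = 61 * 2 + 3 = 125, total = 108 + 125 = 233.
Iteration 5: 125 < 510 holds -> x = 125 * 2 + 3 = 253, total = 233 + 253 = 486.
Iteration 6: 253 < 510 holds -> x = 253 * 2 + 3 = 509, total = 486 + 509 = 995.
Iteration 7: 509 < 510 holds -> x = 509 * 2 + 3 = 1021, total = 995 + 1021 = 2016.
Iteration 8: 1021 < 510 fails; recursion stops.
SUM(x) = 5 + 13 + 29 + 61 + 125 + 253 + 509 + 1021 = 2016.

2016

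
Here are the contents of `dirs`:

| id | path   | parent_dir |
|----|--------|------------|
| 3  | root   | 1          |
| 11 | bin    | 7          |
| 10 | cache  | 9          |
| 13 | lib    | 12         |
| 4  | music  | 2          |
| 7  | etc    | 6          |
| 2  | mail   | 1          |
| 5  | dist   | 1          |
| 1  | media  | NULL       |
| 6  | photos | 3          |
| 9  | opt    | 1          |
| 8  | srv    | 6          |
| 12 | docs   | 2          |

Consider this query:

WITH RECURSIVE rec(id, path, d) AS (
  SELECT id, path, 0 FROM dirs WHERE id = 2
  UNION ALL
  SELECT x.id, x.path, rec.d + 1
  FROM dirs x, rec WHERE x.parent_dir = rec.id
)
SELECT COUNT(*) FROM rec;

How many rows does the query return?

4

Base: id=2 (mail) at d 0.
Iteration 1: rows with parent_dir in {2} -> music (id 4, d 1), docs (id 12, d 1).
Iteration 2: rows with parent_dir in {4,12} -> lib (id 13, d 2).
Iteration 3: no rows with parent_dir in {13}; recursion stops.
Total rows emitted: 4.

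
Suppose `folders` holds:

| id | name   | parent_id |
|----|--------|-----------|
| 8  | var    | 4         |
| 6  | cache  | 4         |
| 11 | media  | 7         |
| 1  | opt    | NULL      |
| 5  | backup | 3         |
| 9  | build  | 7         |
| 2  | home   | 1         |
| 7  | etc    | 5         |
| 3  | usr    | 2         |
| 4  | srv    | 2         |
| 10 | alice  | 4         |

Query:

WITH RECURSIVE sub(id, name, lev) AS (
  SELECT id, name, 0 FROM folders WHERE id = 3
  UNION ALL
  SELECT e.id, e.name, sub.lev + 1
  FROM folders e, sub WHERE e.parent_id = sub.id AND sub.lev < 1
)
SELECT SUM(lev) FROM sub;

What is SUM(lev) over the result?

Base: id=3 (usr) at lev 0.
Iteration 1: rows with parent_id in {3} -> backup (id 5, lev 1).
Iteration 2: lev < 1 fails for all current rows; recursion stops.
SUM(lev) = 0 + 1 = 1.

1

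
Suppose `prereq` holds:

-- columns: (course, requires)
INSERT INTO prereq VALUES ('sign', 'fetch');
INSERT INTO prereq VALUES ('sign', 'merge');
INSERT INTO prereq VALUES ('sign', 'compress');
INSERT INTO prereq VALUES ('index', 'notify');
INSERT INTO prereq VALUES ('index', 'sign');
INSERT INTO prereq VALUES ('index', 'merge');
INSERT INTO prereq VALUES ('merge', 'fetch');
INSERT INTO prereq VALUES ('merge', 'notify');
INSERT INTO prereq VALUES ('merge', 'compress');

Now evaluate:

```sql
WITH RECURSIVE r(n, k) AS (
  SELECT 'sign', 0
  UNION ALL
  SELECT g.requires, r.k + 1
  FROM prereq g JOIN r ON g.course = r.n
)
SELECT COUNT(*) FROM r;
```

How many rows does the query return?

7

Base: (sign, k=0).
Iteration 1: edges from {sign} -> (compress, k=1), (fetch, k=1), (merge, k=1).
Iteration 2: edges from {compress,fetch,merge} -> (compress, k=2), (fetch, k=2), (notify, k=2).
Iteration 3: no outgoing edges from {compress,fetch,notify}; recursion stops.
Total rows emitted: 7.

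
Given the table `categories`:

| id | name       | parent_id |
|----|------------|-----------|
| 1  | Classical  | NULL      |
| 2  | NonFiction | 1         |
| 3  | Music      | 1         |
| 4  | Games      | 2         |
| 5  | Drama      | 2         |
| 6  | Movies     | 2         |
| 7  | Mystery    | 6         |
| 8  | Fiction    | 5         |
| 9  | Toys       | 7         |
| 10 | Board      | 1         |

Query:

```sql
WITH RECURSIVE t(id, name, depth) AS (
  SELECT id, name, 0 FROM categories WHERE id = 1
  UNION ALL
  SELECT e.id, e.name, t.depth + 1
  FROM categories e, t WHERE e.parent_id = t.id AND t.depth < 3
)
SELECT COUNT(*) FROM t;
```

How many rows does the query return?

9

Base: id=1 (Classical) at depth 0.
Iteration 1: rows with parent_id in {1} -> NonFiction (id 2, depth 1), Music (id 3, depth 1), Board (id 10, depth 1).
Iteration 2: rows with parent_id in {2,3,10} -> Games (id 4, depth 2), Drama (id 5, depth 2), Movies (id 6, depth 2).
Iteration 3: rows with parent_id in {4,5,6} -> Mystery (id 7, depth 3), Fiction (id 8, depth 3).
Iteration 4: depth < 3 fails for all current rows; recursion stops.
Total rows emitted: 9.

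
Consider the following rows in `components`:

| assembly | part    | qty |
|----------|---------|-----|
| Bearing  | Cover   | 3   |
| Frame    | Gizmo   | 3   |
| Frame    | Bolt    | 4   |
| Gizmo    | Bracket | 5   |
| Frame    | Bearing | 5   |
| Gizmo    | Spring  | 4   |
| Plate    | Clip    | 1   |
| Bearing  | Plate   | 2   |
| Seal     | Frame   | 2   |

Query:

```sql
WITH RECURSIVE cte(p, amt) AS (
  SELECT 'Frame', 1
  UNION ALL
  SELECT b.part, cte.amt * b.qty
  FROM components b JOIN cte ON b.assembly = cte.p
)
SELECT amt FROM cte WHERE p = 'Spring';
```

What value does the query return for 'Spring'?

12

Base: (Frame, amt=1).
Iteration 1: components of {Frame} -> Bearing = 1*5 = 5, Bolt = 1*4 = 4, Gizmo = 1*3 = 3.
Iteration 2: components of {Bearing,Bolt,Gizmo} -> Bracket = 3*5 = 15, Cover = 5*3 = 15, Plate = 5*2 = 10, Spring = 3*4 = 12.
Iteration 3: components of {Bracket,Cover,Plate,Spring} -> Clip = 10*1 = 10.
Iteration 4: no further components; recursion stops.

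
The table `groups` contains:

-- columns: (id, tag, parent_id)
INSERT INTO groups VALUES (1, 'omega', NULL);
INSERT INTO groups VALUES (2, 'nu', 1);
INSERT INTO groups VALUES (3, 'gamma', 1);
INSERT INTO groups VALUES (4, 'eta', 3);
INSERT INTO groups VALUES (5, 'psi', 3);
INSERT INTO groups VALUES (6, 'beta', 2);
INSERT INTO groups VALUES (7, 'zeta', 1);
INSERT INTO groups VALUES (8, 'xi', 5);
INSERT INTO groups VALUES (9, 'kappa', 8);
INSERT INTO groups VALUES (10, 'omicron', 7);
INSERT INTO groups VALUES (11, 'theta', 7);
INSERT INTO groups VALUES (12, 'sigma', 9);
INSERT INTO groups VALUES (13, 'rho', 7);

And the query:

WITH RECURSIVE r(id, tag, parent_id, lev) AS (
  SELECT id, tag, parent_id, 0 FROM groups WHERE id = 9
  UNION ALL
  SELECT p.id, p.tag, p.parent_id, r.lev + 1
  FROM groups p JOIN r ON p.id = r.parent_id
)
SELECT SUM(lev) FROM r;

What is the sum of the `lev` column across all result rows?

10

Base: id=9 (kappa), parent_id=8, lev 0.
Iteration 1: join on id=8 -> xi (id 8, parent_id=5, lev 1).
Iteration 2: join on id=5 -> psi (id 5, parent_id=3, lev 2).
Iteration 3: join on id=3 -> gamma (id 3, parent_id=1, lev 3).
Iteration 4: join on id=1 -> omega (id 1, parent_id=NULL, lev 4).
Iteration 5: parent_id is NULL; no match; recursion stops.
SUM(lev) = 0 + 1 + 2 + 3 + 4 = 10.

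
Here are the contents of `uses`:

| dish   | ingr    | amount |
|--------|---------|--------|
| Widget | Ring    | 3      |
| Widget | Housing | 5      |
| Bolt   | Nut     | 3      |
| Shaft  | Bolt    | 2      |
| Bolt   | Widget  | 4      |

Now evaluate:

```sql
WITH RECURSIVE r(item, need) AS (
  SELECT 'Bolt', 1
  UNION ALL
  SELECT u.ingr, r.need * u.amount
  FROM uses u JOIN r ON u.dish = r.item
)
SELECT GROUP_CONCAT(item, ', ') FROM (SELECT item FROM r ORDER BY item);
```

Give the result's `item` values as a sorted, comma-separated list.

Bolt, Housing, Nut, Ring, Widget

Base: (Bolt, need=1).
Iteration 1: components of {Bolt} -> Nut = 1*3 = 3, Widget = 1*4 = 4.
Iteration 2: components of {Nut,Widget} -> Housing = 4*5 = 20, Ring = 4*3 = 12.
Iteration 3: no further components; recursion stops.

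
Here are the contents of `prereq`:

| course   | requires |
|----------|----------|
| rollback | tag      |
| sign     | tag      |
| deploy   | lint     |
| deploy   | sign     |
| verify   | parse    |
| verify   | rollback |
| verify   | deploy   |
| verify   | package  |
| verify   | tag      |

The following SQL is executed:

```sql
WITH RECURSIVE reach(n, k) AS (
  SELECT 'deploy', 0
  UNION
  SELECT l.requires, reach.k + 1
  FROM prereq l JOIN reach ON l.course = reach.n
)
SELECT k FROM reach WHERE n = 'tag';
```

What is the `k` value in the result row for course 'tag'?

Base: (deploy, k=0).
Iteration 1: edges from {deploy} -> (lint, k=1), (sign, k=1).
Iteration 2: edges from {lint,sign} -> (tag, k=2).
Iteration 3: no outgoing edges from {tag}; recursion stops.

2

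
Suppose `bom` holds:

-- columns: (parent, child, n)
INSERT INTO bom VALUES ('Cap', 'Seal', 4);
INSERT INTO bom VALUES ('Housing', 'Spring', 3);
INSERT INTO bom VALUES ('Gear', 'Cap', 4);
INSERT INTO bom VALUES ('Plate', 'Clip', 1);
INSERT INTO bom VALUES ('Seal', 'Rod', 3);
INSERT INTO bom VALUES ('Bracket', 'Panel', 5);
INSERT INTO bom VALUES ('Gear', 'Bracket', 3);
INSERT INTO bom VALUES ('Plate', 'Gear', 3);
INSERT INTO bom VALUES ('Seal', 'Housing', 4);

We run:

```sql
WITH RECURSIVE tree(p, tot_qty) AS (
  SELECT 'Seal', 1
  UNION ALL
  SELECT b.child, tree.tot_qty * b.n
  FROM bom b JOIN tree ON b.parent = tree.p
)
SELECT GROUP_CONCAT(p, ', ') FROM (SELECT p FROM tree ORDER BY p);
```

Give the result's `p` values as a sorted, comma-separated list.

Housing, Rod, Seal, Spring

Base: (Seal, tot_qty=1).
Iteration 1: components of {Seal} -> Housing = 1*4 = 4, Rod = 1*3 = 3.
Iteration 2: components of {Housing,Rod} -> Spring = 4*3 = 12.
Iteration 3: no further components; recursion stops.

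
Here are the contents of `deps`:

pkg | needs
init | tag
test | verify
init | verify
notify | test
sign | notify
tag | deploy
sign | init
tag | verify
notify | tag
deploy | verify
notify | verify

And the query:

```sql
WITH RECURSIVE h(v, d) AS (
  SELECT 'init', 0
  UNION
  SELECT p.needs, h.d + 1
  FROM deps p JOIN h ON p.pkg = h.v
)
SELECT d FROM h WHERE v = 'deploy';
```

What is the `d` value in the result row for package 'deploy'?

2

Base: (init, d=0).
Iteration 1: edges from {init} -> (tag, d=1), (verify, d=1).
Iteration 2: edges from {tag,verify} -> (deploy, d=2), (verify, d=2).
Iteration 3: edges from {deploy,verify} -> (verify, d=3).
Iteration 4: no outgoing edges from {verify}; recursion stops.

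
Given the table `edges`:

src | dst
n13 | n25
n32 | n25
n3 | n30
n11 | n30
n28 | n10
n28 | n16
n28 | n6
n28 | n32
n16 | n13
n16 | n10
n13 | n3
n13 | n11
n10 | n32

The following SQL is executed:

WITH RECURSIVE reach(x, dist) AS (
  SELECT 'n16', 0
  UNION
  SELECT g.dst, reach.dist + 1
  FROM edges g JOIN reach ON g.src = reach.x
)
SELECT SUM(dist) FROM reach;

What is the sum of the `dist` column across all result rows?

Base: (n16, dist=0).
Iteration 1: edges from {n16} -> (n10, dist=1), (n13, dist=1).
Iteration 2: edges from {n10,n13} -> (n11, dist=2), (n25, dist=2), (n3, dist=2), (n32, dist=2).
Iteration 3: edges from {n11,n25,n3,n32} -> (n25, dist=3), (n30, dist=3). [UNION drops 1 duplicate row(s)]
Iteration 4: no outgoing edges from {n25,n30}; recursion stops.
SUM(dist) = 0 + 1 + 1 + 2 + 2 + 2 + 2 + 3 + 3 = 16.

16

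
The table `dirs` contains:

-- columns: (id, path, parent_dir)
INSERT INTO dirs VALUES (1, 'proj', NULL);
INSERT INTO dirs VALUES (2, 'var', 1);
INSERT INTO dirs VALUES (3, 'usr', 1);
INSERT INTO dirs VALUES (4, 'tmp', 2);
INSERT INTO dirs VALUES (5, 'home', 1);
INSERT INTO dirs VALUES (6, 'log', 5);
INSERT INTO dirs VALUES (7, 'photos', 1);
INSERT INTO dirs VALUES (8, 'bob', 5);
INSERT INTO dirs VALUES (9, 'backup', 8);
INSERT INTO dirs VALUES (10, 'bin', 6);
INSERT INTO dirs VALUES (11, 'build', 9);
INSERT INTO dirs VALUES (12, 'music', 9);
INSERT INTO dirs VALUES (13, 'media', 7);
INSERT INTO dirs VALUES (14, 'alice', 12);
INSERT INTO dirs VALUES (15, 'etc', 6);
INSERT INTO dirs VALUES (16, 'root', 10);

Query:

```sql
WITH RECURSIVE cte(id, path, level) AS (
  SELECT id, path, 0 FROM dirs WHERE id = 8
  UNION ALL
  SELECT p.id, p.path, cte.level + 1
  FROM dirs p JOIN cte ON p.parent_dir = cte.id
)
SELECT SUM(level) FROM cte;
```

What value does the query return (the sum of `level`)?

Base: id=8 (bob) at level 0.
Iteration 1: rows with parent_dir in {8} -> backup (id 9, level 1).
Iteration 2: rows with parent_dir in {9} -> build (id 11, level 2), music (id 12, level 2).
Iteration 3: rows with parent_dir in {11,12} -> alice (id 14, level 3).
Iteration 4: no rows with parent_dir in {14}; recursion stops.
SUM(level) = 0 + 1 + 2 + 2 + 3 = 8.

8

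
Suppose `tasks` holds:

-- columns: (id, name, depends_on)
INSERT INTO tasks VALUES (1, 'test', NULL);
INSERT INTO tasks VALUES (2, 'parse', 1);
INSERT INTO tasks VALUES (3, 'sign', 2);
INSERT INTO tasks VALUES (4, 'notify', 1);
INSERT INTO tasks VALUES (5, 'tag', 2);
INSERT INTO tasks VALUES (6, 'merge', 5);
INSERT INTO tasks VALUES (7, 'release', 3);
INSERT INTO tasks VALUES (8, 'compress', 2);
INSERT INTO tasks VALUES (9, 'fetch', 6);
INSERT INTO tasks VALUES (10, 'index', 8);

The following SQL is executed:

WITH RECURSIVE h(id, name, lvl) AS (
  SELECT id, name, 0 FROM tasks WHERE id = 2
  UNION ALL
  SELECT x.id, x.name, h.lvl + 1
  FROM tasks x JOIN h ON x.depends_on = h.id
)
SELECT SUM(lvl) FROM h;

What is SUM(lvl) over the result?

12

Base: id=2 (parse) at lvl 0.
Iteration 1: rows with depends_on in {2} -> sign (id 3, lvl 1), tag (id 5, lvl 1), compress (id 8, lvl 1).
Iteration 2: rows with depends_on in {3,5,8} -> merge (id 6, lvl 2), release (id 7, lvl 2), index (id 10, lvl 2).
Iteration 3: rows with depends_on in {6,7,10} -> fetch (id 9, lvl 3).
Iteration 4: no rows with depends_on in {9}; recursion stops.
SUM(lvl) = 0 + 1 + 1 + 1 + 2 + 2 + 2 + 3 = 12.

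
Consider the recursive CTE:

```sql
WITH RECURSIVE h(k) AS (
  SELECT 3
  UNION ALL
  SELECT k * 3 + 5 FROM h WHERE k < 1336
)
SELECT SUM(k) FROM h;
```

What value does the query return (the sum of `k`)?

Base: k=3.
Iteration 1: 3 < 1336 holds -> k = 3 * 3 + 5 = 14.
Iteration 2: 14 < 1336 holds -> k = 14 * 3 + 5 = 47.
Iteration 3: 47 < 1336 holds -> k = 47 * 3 + 5 = 146.
Iteration 4: 146 < 1336 holds -> k = 146 * 3 + 5 = 443.
Iteration 5: 443 < 1336 holds -> k = 443 * 3 + 5 = 1334.
Iteration 6: 1334 < 1336 holds -> k = 1334 * 3 + 5 = 4007.
Iteration 7: 4007 < 1336 fails; recursion stops.
SUM(k) = 3 + 14 + 47 + 146 + 443 + 1334 + 4007 = 5994.

5994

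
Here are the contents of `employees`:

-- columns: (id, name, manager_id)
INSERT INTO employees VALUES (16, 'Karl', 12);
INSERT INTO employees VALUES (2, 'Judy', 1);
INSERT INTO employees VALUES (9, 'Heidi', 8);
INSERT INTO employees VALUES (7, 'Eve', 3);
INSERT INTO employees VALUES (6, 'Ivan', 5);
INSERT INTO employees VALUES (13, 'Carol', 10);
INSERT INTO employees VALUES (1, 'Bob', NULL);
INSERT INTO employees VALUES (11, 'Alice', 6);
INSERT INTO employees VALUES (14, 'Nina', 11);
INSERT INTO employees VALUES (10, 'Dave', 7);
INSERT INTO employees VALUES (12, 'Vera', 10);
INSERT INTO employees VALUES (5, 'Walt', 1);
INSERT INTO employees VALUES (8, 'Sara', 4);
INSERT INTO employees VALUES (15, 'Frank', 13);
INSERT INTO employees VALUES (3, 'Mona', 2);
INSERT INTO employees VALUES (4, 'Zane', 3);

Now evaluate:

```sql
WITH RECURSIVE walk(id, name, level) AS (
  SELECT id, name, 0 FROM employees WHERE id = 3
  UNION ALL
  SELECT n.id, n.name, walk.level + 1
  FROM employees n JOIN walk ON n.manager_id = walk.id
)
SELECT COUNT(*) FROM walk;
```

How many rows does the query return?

10

Base: id=3 (Mona) at level 0.
Iteration 1: rows with manager_id in {3} -> Zane (id 4, level 1), Eve (id 7, level 1).
Iteration 2: rows with manager_id in {4,7} -> Sara (id 8, level 2), Dave (id 10, level 2).
Iteration 3: rows with manager_id in {8,10} -> Heidi (id 9, level 3), Vera (id 12, level 3), Carol (id 13, level 3).
Iteration 4: rows with manager_id in {9,12,13} -> Frank (id 15, level 4), Karl (id 16, level 4).
Iteration 5: no rows with manager_id in {15,16}; recursion stops.
Total rows emitted: 10.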